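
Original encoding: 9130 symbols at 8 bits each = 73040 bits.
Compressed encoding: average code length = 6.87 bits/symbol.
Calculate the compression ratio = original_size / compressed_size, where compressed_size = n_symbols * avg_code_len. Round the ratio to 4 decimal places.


original_size = n_symbols * orig_bits = 9130 * 8 = 73040 bits
compressed_size = n_symbols * avg_code_len = 9130 * 6.87 = 62723.1 bits
ratio = original_size / compressed_size = 73040 / 62723.1 = 1.1645

Compression ratio = 1.1645


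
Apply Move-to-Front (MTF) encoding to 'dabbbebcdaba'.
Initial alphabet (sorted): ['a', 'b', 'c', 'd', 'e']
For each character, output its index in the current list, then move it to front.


MTF encoding:
'd': index 3 in ['a', 'b', 'c', 'd', 'e'] -> ['d', 'a', 'b', 'c', 'e']
'a': index 1 in ['d', 'a', 'b', 'c', 'e'] -> ['a', 'd', 'b', 'c', 'e']
'b': index 2 in ['a', 'd', 'b', 'c', 'e'] -> ['b', 'a', 'd', 'c', 'e']
'b': index 0 in ['b', 'a', 'd', 'c', 'e'] -> ['b', 'a', 'd', 'c', 'e']
'b': index 0 in ['b', 'a', 'd', 'c', 'e'] -> ['b', 'a', 'd', 'c', 'e']
'e': index 4 in ['b', 'a', 'd', 'c', 'e'] -> ['e', 'b', 'a', 'd', 'c']
'b': index 1 in ['e', 'b', 'a', 'd', 'c'] -> ['b', 'e', 'a', 'd', 'c']
'c': index 4 in ['b', 'e', 'a', 'd', 'c'] -> ['c', 'b', 'e', 'a', 'd']
'd': index 4 in ['c', 'b', 'e', 'a', 'd'] -> ['d', 'c', 'b', 'e', 'a']
'a': index 4 in ['d', 'c', 'b', 'e', 'a'] -> ['a', 'd', 'c', 'b', 'e']
'b': index 3 in ['a', 'd', 'c', 'b', 'e'] -> ['b', 'a', 'd', 'c', 'e']
'a': index 1 in ['b', 'a', 'd', 'c', 'e'] -> ['a', 'b', 'd', 'c', 'e']


Output: [3, 1, 2, 0, 0, 4, 1, 4, 4, 4, 3, 1]


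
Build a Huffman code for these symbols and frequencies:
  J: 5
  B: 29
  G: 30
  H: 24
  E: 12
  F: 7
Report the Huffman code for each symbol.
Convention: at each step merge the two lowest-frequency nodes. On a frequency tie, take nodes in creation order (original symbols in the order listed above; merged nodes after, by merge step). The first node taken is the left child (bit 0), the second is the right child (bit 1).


Huffman tree construction:
Step 1: Merge J(5) + F(7) = 12
Step 2: Merge E(12) + (J+F)(12) = 24
Step 3: Merge H(24) + (E+(J+F))(24) = 48
Step 4: Merge B(29) + G(30) = 59
Step 5: Merge (H+(E+(J+F)))(48) + (B+G)(59) = 107
Read each symbol's code off the tree from the root (left child = 0, right child = 1).

Codes:
  J: 0110 (length 4)
  B: 10 (length 2)
  G: 11 (length 2)
  H: 00 (length 2)
  E: 010 (length 3)
  F: 0111 (length 4)
Average code length: 250/107 = 2.3364 bits/symbol


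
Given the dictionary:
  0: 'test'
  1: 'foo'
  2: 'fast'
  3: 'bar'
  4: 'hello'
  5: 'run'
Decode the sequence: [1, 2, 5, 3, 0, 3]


Look up each index in the dictionary:
  1 -> 'foo'
  2 -> 'fast'
  5 -> 'run'
  3 -> 'bar'
  0 -> 'test'
  3 -> 'bar'

Decoded: "foo fast run bar test bar"


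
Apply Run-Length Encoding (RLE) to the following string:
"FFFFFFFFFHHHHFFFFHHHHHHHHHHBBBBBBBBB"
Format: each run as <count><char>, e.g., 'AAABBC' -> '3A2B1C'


Scanning runs left to right:
  i=0: run of 'F' x 9 -> '9F'
  i=9: run of 'H' x 4 -> '4H'
  i=13: run of 'F' x 4 -> '4F'
  i=17: run of 'H' x 10 -> '10H'
  i=27: run of 'B' x 9 -> '9B'

RLE = 9F4H4F10H9B


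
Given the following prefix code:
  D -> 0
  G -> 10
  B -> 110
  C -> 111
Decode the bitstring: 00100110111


Decoding step by step:
Bits 0 -> D
Bits 0 -> D
Bits 10 -> G
Bits 0 -> D
Bits 110 -> B
Bits 111 -> C


Decoded message: DDGDBC


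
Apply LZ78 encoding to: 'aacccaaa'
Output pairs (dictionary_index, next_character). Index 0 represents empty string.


LZ78 encoding steps:
Dictionary: {0: ''}
Step 1: w='' (idx 0), next='a' -> output (0, 'a'), add 'a' as idx 1
Step 2: w='a' (idx 1), next='c' -> output (1, 'c'), add 'ac' as idx 2
Step 3: w='' (idx 0), next='c' -> output (0, 'c'), add 'c' as idx 3
Step 4: w='c' (idx 3), next='a' -> output (3, 'a'), add 'ca' as idx 4
Step 5: w='a' (idx 1), next='a' -> output (1, 'a'), add 'aa' as idx 5


Encoded: [(0, 'a'), (1, 'c'), (0, 'c'), (3, 'a'), (1, 'a')]


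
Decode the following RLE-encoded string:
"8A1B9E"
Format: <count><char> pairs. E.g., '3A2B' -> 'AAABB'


Expanding each <count><char> pair:
  8A -> 'AAAAAAAA'
  1B -> 'B'
  9E -> 'EEEEEEEEE'

Decoded = AAAAAAAABEEEEEEEEE


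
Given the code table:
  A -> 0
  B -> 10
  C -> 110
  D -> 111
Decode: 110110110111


Decoding:
110 -> C
110 -> C
110 -> C
111 -> D


Result: CCCD


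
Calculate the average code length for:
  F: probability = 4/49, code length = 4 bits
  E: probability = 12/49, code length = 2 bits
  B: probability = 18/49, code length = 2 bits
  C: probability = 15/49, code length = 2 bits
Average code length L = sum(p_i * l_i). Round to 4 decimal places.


Weighted contributions p_i * l_i:
  F: (4/49) * 4 = 16/49
  E: (12/49) * 2 = 24/49
  B: (18/49) * 2 = 36/49
  C: (15/49) * 2 = 30/49
Sum = (16 + 24 + 36 + 30)/49 = 106/49

L = 106/49 = 2.1633 bits/symbol


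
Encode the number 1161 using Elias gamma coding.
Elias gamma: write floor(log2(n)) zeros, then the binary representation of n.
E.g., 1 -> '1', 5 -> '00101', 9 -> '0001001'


num_bits = floor(log2(1161)) + 1 = 11
leading_zeros = num_bits - 1 = 10
binary(1161) = 10010001001

Elias gamma(1161) = '0000000000' + '10010001001' = 000000000010010001001 (21 bits)


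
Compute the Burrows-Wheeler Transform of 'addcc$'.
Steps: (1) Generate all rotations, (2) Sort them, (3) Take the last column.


Rotations (sorted):
  0: $addcc -> last char: c
  1: addcc$ -> last char: $
  2: c$addc -> last char: c
  3: cc$add -> last char: d
  4: dcc$ad -> last char: d
  5: ddcc$a -> last char: a


BWT = c$cdda


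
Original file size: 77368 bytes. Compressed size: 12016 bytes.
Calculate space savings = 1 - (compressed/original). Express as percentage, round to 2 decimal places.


ratio = compressed/original = 12016/77368 = 0.15531
savings = 1 - ratio = 1 - 0.15531 = 0.84469
as a percentage: 0.84469 * 100 = 84.47%

Space savings = 1 - 12016/77368 = 84.47%


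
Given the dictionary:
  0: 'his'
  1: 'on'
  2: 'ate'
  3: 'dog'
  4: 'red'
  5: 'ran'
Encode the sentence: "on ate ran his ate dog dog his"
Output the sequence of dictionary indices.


Look up each word in the dictionary:
  'on' -> 1
  'ate' -> 2
  'ran' -> 5
  'his' -> 0
  'ate' -> 2
  'dog' -> 3
  'dog' -> 3
  'his' -> 0

Encoded: [1, 2, 5, 0, 2, 3, 3, 0]


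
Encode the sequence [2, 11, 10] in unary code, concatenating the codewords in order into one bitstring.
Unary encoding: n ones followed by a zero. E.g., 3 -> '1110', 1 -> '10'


Encode each number as n ones followed by a terminating 0:
  2 -> 110 (3 bits)
  11 -> 111111111110 (12 bits)
  10 -> 11111111110 (11 bits)
Total length = 3 + 12 + 11 = 26 bits.

Unary([2, 11, 10]) = 11011111111111011111111110 (26 bits)


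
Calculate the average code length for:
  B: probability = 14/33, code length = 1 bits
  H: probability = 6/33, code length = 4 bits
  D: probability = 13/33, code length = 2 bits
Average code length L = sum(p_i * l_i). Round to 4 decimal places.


Weighted contributions p_i * l_i:
  B: (14/33) * 1 = 14/33
  H: (6/33) * 4 = 24/33
  D: (13/33) * 2 = 26/33
Sum = (14 + 24 + 26)/33 = 64/33

L = 64/33 = 1.9394 bits/symbol


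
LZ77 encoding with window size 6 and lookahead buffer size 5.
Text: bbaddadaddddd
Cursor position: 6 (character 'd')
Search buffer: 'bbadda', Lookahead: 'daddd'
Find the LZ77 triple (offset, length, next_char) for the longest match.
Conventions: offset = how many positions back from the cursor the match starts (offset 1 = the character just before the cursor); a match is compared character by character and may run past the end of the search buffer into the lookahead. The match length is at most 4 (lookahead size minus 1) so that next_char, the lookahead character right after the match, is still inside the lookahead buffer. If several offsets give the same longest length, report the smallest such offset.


Try each offset into the search buffer:
  offset=1 (pos 5, char 'a'): match length 0
  offset=2 (pos 4, char 'd'): match length 3
  offset=3 (pos 3, char 'd'): match length 1
  offset=4 (pos 2, char 'a'): match length 0
  offset=5 (pos 1, char 'b'): match length 0
  offset=6 (pos 0, char 'b'): match length 0
Longest match has length 3 at offset 2.
next_char = character at position 6 + 3 = 9 -> 'd'

Best match: offset=2, length=3 (matching 'dad' starting at position 4)
LZ77 triple: (2, 3, 'd')


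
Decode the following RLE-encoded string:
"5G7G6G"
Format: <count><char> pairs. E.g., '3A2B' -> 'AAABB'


Expanding each <count><char> pair:
  5G -> 'GGGGG'
  7G -> 'GGGGGGG'
  6G -> 'GGGGGG'

Decoded = GGGGGGGGGGGGGGGGGG


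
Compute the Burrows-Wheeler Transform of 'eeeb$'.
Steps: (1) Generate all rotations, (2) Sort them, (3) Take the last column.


Rotations (sorted):
  0: $eeeb -> last char: b
  1: b$eee -> last char: e
  2: eb$ee -> last char: e
  3: eeb$e -> last char: e
  4: eeeb$ -> last char: $


BWT = beee$


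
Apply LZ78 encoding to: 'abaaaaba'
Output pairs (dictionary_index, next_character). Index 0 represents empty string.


LZ78 encoding steps:
Dictionary: {0: ''}
Step 1: w='' (idx 0), next='a' -> output (0, 'a'), add 'a' as idx 1
Step 2: w='' (idx 0), next='b' -> output (0, 'b'), add 'b' as idx 2
Step 3: w='a' (idx 1), next='a' -> output (1, 'a'), add 'aa' as idx 3
Step 4: w='aa' (idx 3), next='b' -> output (3, 'b'), add 'aab' as idx 4
Step 5: w='a' (idx 1), end of input -> output (1, '')


Encoded: [(0, 'a'), (0, 'b'), (1, 'a'), (3, 'b'), (1, '')]


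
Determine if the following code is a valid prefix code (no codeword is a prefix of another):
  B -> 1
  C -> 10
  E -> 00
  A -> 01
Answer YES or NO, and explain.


Checking each pair (does one codeword prefix another?):
  B='1' vs C='10': prefix -- VIOLATION

NO -- this is NOT a valid prefix code. B (1) is a prefix of C (10).


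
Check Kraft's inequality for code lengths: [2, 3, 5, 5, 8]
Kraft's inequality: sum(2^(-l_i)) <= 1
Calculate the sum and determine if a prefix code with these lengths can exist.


Sum = 2^(-2) + 2^(-3) + 2^(-5) + 2^(-5) + 2^(-8)
    = 0.25 + 0.125 + 0.03125 + 0.03125 + 0.00390625
    = 113/256 = 0.44140625
Since 0.44140625 <= 1, Kraft's inequality IS satisfied.
A prefix code with these lengths CAN exist.

Kraft sum = 0.44140625. Satisfied.


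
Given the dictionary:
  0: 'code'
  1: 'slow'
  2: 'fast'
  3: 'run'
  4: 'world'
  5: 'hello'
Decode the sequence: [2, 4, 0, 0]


Look up each index in the dictionary:
  2 -> 'fast'
  4 -> 'world'
  0 -> 'code'
  0 -> 'code'

Decoded: "fast world code code"


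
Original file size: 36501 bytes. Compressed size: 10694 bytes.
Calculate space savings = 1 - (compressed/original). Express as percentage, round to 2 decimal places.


ratio = compressed/original = 10694/36501 = 0.292978
savings = 1 - ratio = 1 - 0.292978 = 0.707022
as a percentage: 0.707022 * 100 = 70.7%

Space savings = 1 - 10694/36501 = 70.7%


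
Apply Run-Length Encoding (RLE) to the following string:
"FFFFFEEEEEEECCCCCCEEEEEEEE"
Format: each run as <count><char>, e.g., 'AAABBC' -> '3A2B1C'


Scanning runs left to right:
  i=0: run of 'F' x 5 -> '5F'
  i=5: run of 'E' x 7 -> '7E'
  i=12: run of 'C' x 6 -> '6C'
  i=18: run of 'E' x 8 -> '8E'

RLE = 5F7E6C8E


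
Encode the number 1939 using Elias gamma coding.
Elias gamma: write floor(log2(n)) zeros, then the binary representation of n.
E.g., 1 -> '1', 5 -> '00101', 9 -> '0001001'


num_bits = floor(log2(1939)) + 1 = 11
leading_zeros = num_bits - 1 = 10
binary(1939) = 11110010011

Elias gamma(1939) = '0000000000' + '11110010011' = 000000000011110010011 (21 bits)


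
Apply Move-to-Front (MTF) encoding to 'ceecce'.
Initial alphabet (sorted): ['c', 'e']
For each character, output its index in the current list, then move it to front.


MTF encoding:
'c': index 0 in ['c', 'e'] -> ['c', 'e']
'e': index 1 in ['c', 'e'] -> ['e', 'c']
'e': index 0 in ['e', 'c'] -> ['e', 'c']
'c': index 1 in ['e', 'c'] -> ['c', 'e']
'c': index 0 in ['c', 'e'] -> ['c', 'e']
'e': index 1 in ['c', 'e'] -> ['e', 'c']


Output: [0, 1, 0, 1, 0, 1]


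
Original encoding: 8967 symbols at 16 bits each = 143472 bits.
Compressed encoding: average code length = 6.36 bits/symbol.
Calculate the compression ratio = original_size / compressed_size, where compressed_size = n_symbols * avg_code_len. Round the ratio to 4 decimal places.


original_size = n_symbols * orig_bits = 8967 * 16 = 143472 bits
compressed_size = n_symbols * avg_code_len = 8967 * 6.36 = 57030.12 bits
ratio = original_size / compressed_size = 143472 / 57030.12 = 2.5157

Compression ratio = 2.5157


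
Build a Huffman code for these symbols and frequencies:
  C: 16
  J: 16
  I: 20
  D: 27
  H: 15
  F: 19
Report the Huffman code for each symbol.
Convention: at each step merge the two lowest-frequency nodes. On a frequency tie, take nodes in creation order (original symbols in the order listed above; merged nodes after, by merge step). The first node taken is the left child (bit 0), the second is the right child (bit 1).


Huffman tree construction:
Step 1: Merge H(15) + C(16) = 31
Step 2: Merge J(16) + F(19) = 35
Step 3: Merge I(20) + D(27) = 47
Step 4: Merge (H+C)(31) + (J+F)(35) = 66
Step 5: Merge (I+D)(47) + ((H+C)+(J+F))(66) = 113
Read each symbol's code off the tree from the root (left child = 0, right child = 1).

Codes:
  C: 101 (length 3)
  J: 110 (length 3)
  I: 00 (length 2)
  D: 01 (length 2)
  H: 100 (length 3)
  F: 111 (length 3)
Average code length: 292/113 = 2.5841 bits/symbol


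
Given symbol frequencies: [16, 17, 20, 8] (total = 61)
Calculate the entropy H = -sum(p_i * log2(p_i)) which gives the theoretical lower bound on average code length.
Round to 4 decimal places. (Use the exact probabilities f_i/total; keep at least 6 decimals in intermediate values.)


Per-symbol terms -p_i * log2(p_i) with p_i = f_i/61:
  p = 16/61 = 0.262295: log2(p) = -1.930737, -p*log2(p) = 0.506423
  p = 17/61 = 0.278689: log2(p) = -1.843274, -p*log2(p) = 0.513699
  p = 20/61 = 0.327869: log2(p) = -1.608809, -p*log2(p) = 0.527478
  p = 8/61 = 0.131148: log2(p) = -2.930737, -p*log2(p) = 0.384359
H = 0.506423 + 0.513699 + 0.527478 + 0.384359 = 1.931959

H = 1.932 bits/symbol


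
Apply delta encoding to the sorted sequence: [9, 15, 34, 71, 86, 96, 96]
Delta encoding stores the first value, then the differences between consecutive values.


First value: 9
Deltas:
  15 - 9 = 6
  34 - 15 = 19
  71 - 34 = 37
  86 - 71 = 15
  96 - 86 = 10
  96 - 96 = 0


Delta encoded: [9, 6, 19, 37, 15, 10, 0]


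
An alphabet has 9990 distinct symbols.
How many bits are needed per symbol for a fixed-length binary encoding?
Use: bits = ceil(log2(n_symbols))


log2(9990) = 13.2863
Bracket: 2^13 = 8192 < 9990 <= 2^14 = 16384
So ceil(log2(9990)) = 14

bits = ceil(log2(9990)) = ceil(13.2863) = 14 bits


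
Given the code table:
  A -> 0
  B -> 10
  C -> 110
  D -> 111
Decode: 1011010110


Decoding:
10 -> B
110 -> C
10 -> B
110 -> C


Result: BCBC


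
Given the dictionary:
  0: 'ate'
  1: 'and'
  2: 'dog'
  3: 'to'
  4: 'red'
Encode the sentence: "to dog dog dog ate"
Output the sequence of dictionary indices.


Look up each word in the dictionary:
  'to' -> 3
  'dog' -> 2
  'dog' -> 2
  'dog' -> 2
  'ate' -> 0

Encoded: [3, 2, 2, 2, 0]


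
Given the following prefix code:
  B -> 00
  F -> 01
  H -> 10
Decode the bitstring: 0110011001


Decoding step by step:
Bits 01 -> F
Bits 10 -> H
Bits 01 -> F
Bits 10 -> H
Bits 01 -> F


Decoded message: FHFHF


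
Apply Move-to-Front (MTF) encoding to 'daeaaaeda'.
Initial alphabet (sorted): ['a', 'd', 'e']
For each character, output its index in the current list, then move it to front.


MTF encoding:
'd': index 1 in ['a', 'd', 'e'] -> ['d', 'a', 'e']
'a': index 1 in ['d', 'a', 'e'] -> ['a', 'd', 'e']
'e': index 2 in ['a', 'd', 'e'] -> ['e', 'a', 'd']
'a': index 1 in ['e', 'a', 'd'] -> ['a', 'e', 'd']
'a': index 0 in ['a', 'e', 'd'] -> ['a', 'e', 'd']
'a': index 0 in ['a', 'e', 'd'] -> ['a', 'e', 'd']
'e': index 1 in ['a', 'e', 'd'] -> ['e', 'a', 'd']
'd': index 2 in ['e', 'a', 'd'] -> ['d', 'e', 'a']
'a': index 2 in ['d', 'e', 'a'] -> ['a', 'd', 'e']


Output: [1, 1, 2, 1, 0, 0, 1, 2, 2]


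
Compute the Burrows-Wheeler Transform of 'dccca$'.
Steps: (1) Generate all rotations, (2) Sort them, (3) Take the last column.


Rotations (sorted):
  0: $dccca -> last char: a
  1: a$dccc -> last char: c
  2: ca$dcc -> last char: c
  3: cca$dc -> last char: c
  4: ccca$d -> last char: d
  5: dccca$ -> last char: $


BWT = acccd$


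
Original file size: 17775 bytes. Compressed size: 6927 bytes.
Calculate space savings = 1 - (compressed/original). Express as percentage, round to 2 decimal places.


ratio = compressed/original = 6927/17775 = 0.389705
savings = 1 - ratio = 1 - 0.389705 = 0.610295
as a percentage: 0.610295 * 100 = 61.03%

Space savings = 1 - 6927/17775 = 61.03%


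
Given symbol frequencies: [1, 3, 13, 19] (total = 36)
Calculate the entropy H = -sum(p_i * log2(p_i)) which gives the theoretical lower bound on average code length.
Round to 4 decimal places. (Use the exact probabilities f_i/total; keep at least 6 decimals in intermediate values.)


Per-symbol terms -p_i * log2(p_i) with p_i = f_i/36:
  p = 1/36 = 0.027778: log2(p) = -5.169925, -p*log2(p) = 0.143609
  p = 3/36 = 0.083333: log2(p) = -3.584963, -p*log2(p) = 0.298747
  p = 13/36 = 0.361111: log2(p) = -1.469485, -p*log2(p) = 0.530647
  p = 19/36 = 0.527778: log2(p) = -0.921997, -p*log2(p) = 0.486610
H = 0.143609 + 0.298747 + 0.530647 + 0.486610 = 1.459613

H = 1.4596 bits/symbol


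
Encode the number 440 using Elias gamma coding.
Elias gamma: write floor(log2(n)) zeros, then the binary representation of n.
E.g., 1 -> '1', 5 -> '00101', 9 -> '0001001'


num_bits = floor(log2(440)) + 1 = 9
leading_zeros = num_bits - 1 = 8
binary(440) = 110111000

Elias gamma(440) = '00000000' + '110111000' = 00000000110111000 (17 bits)


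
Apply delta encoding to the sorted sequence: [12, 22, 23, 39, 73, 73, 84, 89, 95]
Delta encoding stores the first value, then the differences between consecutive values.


First value: 12
Deltas:
  22 - 12 = 10
  23 - 22 = 1
  39 - 23 = 16
  73 - 39 = 34
  73 - 73 = 0
  84 - 73 = 11
  89 - 84 = 5
  95 - 89 = 6


Delta encoded: [12, 10, 1, 16, 34, 0, 11, 5, 6]


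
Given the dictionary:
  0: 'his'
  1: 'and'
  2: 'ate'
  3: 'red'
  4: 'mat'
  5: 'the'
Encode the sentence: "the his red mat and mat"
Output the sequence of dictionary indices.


Look up each word in the dictionary:
  'the' -> 5
  'his' -> 0
  'red' -> 3
  'mat' -> 4
  'and' -> 1
  'mat' -> 4

Encoded: [5, 0, 3, 4, 1, 4]


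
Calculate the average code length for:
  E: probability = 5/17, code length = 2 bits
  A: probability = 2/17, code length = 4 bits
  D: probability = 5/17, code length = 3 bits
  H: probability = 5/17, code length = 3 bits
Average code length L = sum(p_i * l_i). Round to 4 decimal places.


Weighted contributions p_i * l_i:
  E: (5/17) * 2 = 10/17
  A: (2/17) * 4 = 8/17
  D: (5/17) * 3 = 15/17
  H: (5/17) * 3 = 15/17
Sum = (10 + 8 + 15 + 15)/17 = 48/17

L = 48/17 = 2.8235 bits/symbol


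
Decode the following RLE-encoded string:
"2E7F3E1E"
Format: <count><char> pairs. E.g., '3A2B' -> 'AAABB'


Expanding each <count><char> pair:
  2E -> 'EE'
  7F -> 'FFFFFFF'
  3E -> 'EEE'
  1E -> 'E'

Decoded = EEFFFFFFFEEEE


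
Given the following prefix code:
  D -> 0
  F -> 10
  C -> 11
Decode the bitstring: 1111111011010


Decoding step by step:
Bits 11 -> C
Bits 11 -> C
Bits 11 -> C
Bits 10 -> F
Bits 11 -> C
Bits 0 -> D
Bits 10 -> F


Decoded message: CCCFCDF


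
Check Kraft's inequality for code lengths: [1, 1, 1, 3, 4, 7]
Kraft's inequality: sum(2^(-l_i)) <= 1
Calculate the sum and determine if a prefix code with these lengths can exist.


Sum = 2^(-1) + 2^(-1) + 2^(-1) + 2^(-3) + 2^(-4) + 2^(-7)
    = 0.5 + 0.5 + 0.5 + 0.125 + 0.0625 + 0.0078125
    = 217/128 = 1.6953125
Since 1.6953125 > 1, Kraft's inequality is NOT satisfied.
A prefix code with these lengths CANNOT exist.

Kraft sum = 1.6953125. Not satisfied.


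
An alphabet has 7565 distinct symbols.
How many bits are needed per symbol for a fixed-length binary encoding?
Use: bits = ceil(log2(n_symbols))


log2(7565) = 12.8851
Bracket: 2^12 = 4096 < 7565 <= 2^13 = 8192
So ceil(log2(7565)) = 13

bits = ceil(log2(7565)) = ceil(12.8851) = 13 bits


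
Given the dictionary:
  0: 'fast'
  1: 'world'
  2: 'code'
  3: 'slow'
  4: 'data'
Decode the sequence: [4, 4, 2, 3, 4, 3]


Look up each index in the dictionary:
  4 -> 'data'
  4 -> 'data'
  2 -> 'code'
  3 -> 'slow'
  4 -> 'data'
  3 -> 'slow'

Decoded: "data data code slow data slow"


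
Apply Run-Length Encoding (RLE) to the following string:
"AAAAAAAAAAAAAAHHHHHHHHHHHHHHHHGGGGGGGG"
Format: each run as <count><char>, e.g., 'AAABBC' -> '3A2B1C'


Scanning runs left to right:
  i=0: run of 'A' x 14 -> '14A'
  i=14: run of 'H' x 16 -> '16H'
  i=30: run of 'G' x 8 -> '8G'

RLE = 14A16H8G


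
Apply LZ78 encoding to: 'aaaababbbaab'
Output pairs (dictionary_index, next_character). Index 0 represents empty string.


LZ78 encoding steps:
Dictionary: {0: ''}
Step 1: w='' (idx 0), next='a' -> output (0, 'a'), add 'a' as idx 1
Step 2: w='a' (idx 1), next='a' -> output (1, 'a'), add 'aa' as idx 2
Step 3: w='a' (idx 1), next='b' -> output (1, 'b'), add 'ab' as idx 3
Step 4: w='ab' (idx 3), next='b' -> output (3, 'b'), add 'abb' as idx 4
Step 5: w='' (idx 0), next='b' -> output (0, 'b'), add 'b' as idx 5
Step 6: w='aa' (idx 2), next='b' -> output (2, 'b'), add 'aab' as idx 6


Encoded: [(0, 'a'), (1, 'a'), (1, 'b'), (3, 'b'), (0, 'b'), (2, 'b')]


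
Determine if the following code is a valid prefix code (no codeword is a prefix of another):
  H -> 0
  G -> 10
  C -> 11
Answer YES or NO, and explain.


Checking each pair (does one codeword prefix another?):
  H='0' vs G='10': no prefix
  H='0' vs C='11': no prefix
  G='10' vs H='0': no prefix
  G='10' vs C='11': no prefix
  C='11' vs H='0': no prefix
  C='11' vs G='10': no prefix
No violation found over all pairs.

YES -- this is a valid prefix code. No codeword is a prefix of any other codeword.


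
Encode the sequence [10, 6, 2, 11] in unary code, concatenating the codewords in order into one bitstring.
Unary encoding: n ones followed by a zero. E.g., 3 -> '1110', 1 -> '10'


Encode each number as n ones followed by a terminating 0:
  10 -> 11111111110 (11 bits)
  6 -> 1111110 (7 bits)
  2 -> 110 (3 bits)
  11 -> 111111111110 (12 bits)
Total length = 11 + 7 + 3 + 12 = 33 bits.

Unary([10, 6, 2, 11]) = 111111111101111110110111111111110 (33 bits)


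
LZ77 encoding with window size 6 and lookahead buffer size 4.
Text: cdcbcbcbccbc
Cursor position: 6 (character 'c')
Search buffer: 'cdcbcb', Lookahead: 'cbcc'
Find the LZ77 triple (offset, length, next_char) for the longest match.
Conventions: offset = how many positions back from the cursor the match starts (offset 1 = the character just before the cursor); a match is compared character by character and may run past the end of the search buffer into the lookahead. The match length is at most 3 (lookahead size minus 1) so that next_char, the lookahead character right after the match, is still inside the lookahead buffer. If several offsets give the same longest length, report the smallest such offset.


Try each offset into the search buffer:
  offset=1 (pos 5, char 'b'): match length 0
  offset=2 (pos 4, char 'c'): match length 3
  offset=3 (pos 3, char 'b'): match length 0
  offset=4 (pos 2, char 'c'): match length 3
  offset=5 (pos 1, char 'd'): match length 0
  offset=6 (pos 0, char 'c'): match length 1
Longest match has length 3, found at offsets 2, 4; take the smallest, offset 2.
next_char = character at position 6 + 3 = 9 -> 'c'

Best match: offset=2, length=3 (matching 'cbc' starting at position 4)
LZ77 triple: (2, 3, 'c')


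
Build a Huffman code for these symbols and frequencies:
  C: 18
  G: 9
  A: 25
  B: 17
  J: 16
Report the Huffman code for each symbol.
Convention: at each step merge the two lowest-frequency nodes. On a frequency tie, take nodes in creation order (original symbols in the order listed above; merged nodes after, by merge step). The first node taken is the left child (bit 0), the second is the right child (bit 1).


Huffman tree construction:
Step 1: Merge G(9) + J(16) = 25
Step 2: Merge B(17) + C(18) = 35
Step 3: Merge A(25) + (G+J)(25) = 50
Step 4: Merge (B+C)(35) + (A+(G+J))(50) = 85
Read each symbol's code off the tree from the root (left child = 0, right child = 1).

Codes:
  C: 01 (length 2)
  G: 110 (length 3)
  A: 10 (length 2)
  B: 00 (length 2)
  J: 111 (length 3)
Average code length: 195/85 = 2.2941 bits/symbol


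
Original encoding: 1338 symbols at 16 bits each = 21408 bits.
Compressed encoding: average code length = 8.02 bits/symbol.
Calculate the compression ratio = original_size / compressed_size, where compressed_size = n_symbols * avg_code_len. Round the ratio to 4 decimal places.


original_size = n_symbols * orig_bits = 1338 * 16 = 21408 bits
compressed_size = n_symbols * avg_code_len = 1338 * 8.02 = 10730.76 bits
ratio = original_size / compressed_size = 21408 / 10730.76 = 1.995

Compression ratio = 1.995


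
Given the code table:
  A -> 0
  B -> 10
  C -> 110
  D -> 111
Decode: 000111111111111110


Decoding:
0 -> A
0 -> A
0 -> A
111 -> D
111 -> D
111 -> D
111 -> D
110 -> C


Result: AAADDDDC


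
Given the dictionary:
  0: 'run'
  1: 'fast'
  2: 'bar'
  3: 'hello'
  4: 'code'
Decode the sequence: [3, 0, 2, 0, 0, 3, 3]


Look up each index in the dictionary:
  3 -> 'hello'
  0 -> 'run'
  2 -> 'bar'
  0 -> 'run'
  0 -> 'run'
  3 -> 'hello'
  3 -> 'hello'

Decoded: "hello run bar run run hello hello"


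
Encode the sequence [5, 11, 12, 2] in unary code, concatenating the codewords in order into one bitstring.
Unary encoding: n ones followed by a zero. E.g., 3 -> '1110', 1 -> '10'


Encode each number as n ones followed by a terminating 0:
  5 -> 111110 (6 bits)
  11 -> 111111111110 (12 bits)
  12 -> 1111111111110 (13 bits)
  2 -> 110 (3 bits)
Total length = 6 + 12 + 13 + 3 = 34 bits.

Unary([5, 11, 12, 2]) = 1111101111111111101111111111110110 (34 bits)


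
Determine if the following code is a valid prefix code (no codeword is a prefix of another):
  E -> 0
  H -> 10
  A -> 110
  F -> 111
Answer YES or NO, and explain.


Checking each pair (does one codeword prefix another?):
  E='0' vs H='10': no prefix
  E='0' vs A='110': no prefix
  E='0' vs F='111': no prefix
  H='10' vs E='0': no prefix
  H='10' vs A='110': no prefix
  H='10' vs F='111': no prefix
  A='110' vs E='0': no prefix
  A='110' vs H='10': no prefix
  A='110' vs F='111': no prefix
  F='111' vs E='0': no prefix
  F='111' vs H='10': no prefix
  F='111' vs A='110': no prefix
No violation found over all pairs.

YES -- this is a valid prefix code. No codeword is a prefix of any other codeword.


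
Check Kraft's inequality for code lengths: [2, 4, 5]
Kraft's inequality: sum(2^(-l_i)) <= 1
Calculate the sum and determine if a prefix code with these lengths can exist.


Sum = 2^(-2) + 2^(-4) + 2^(-5)
    = 0.25 + 0.0625 + 0.03125
    = 11/32 = 0.34375
Since 0.34375 <= 1, Kraft's inequality IS satisfied.
A prefix code with these lengths CAN exist.

Kraft sum = 0.34375. Satisfied.


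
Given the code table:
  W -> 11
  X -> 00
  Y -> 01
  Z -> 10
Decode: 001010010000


Decoding:
00 -> X
10 -> Z
10 -> Z
01 -> Y
00 -> X
00 -> X


Result: XZZYXX


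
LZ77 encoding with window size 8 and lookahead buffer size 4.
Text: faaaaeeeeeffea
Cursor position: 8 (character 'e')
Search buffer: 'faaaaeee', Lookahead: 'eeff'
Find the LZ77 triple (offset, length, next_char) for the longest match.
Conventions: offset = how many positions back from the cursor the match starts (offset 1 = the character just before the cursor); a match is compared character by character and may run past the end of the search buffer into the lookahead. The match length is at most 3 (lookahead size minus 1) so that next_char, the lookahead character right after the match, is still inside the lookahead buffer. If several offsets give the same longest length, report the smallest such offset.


Try each offset into the search buffer:
  offset=1 (pos 7, char 'e'): match length 2
  offset=2 (pos 6, char 'e'): match length 2
  offset=3 (pos 5, char 'e'): match length 2
  offset=4 (pos 4, char 'a'): match length 0
  offset=5 (pos 3, char 'a'): match length 0
  offset=6 (pos 2, char 'a'): match length 0
  offset=7 (pos 1, char 'a'): match length 0
  offset=8 (pos 0, char 'f'): match length 0
Longest match has length 2, found at offsets 1, 2, 3; take the smallest, offset 1.
next_char = character at position 8 + 2 = 10 -> 'f'

Best match: offset=1, length=2 (matching 'ee' starting at position 7)
LZ77 triple: (1, 2, 'f')


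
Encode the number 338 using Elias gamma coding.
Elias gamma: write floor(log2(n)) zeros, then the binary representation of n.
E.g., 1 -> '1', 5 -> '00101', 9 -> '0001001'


num_bits = floor(log2(338)) + 1 = 9
leading_zeros = num_bits - 1 = 8
binary(338) = 101010010

Elias gamma(338) = '00000000' + '101010010' = 00000000101010010 (17 bits)


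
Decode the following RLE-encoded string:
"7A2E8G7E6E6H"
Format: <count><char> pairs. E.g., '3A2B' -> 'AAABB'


Expanding each <count><char> pair:
  7A -> 'AAAAAAA'
  2E -> 'EE'
  8G -> 'GGGGGGGG'
  7E -> 'EEEEEEE'
  6E -> 'EEEEEE'
  6H -> 'HHHHHH'

Decoded = AAAAAAAEEGGGGGGGGEEEEEEEEEEEEEHHHHHH


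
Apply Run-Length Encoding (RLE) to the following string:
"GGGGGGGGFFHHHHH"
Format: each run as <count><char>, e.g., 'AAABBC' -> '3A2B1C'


Scanning runs left to right:
  i=0: run of 'G' x 8 -> '8G'
  i=8: run of 'F' x 2 -> '2F'
  i=10: run of 'H' x 5 -> '5H'

RLE = 8G2F5H


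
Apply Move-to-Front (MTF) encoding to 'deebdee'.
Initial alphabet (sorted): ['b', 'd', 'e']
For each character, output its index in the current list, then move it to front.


MTF encoding:
'd': index 1 in ['b', 'd', 'e'] -> ['d', 'b', 'e']
'e': index 2 in ['d', 'b', 'e'] -> ['e', 'd', 'b']
'e': index 0 in ['e', 'd', 'b'] -> ['e', 'd', 'b']
'b': index 2 in ['e', 'd', 'b'] -> ['b', 'e', 'd']
'd': index 2 in ['b', 'e', 'd'] -> ['d', 'b', 'e']
'e': index 2 in ['d', 'b', 'e'] -> ['e', 'd', 'b']
'e': index 0 in ['e', 'd', 'b'] -> ['e', 'd', 'b']


Output: [1, 2, 0, 2, 2, 2, 0]


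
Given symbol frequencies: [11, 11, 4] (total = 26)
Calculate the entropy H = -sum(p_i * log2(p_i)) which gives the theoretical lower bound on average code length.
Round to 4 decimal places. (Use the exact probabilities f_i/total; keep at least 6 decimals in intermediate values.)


Per-symbol terms -p_i * log2(p_i) with p_i = f_i/26:
  p = 11/26 = 0.423077: log2(p) = -1.241008, -p*log2(p) = 0.525042
  p = 11/26 = 0.423077: log2(p) = -1.241008, -p*log2(p) = 0.525042
  p = 4/26 = 0.153846: log2(p) = -2.700440, -p*log2(p) = 0.415452
H = 0.525042 + 0.525042 + 0.415452 = 1.465536

H = 1.4655 bits/symbol


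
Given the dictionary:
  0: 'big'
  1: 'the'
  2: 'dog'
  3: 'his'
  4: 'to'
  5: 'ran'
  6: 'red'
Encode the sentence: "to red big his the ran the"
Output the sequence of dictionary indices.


Look up each word in the dictionary:
  'to' -> 4
  'red' -> 6
  'big' -> 0
  'his' -> 3
  'the' -> 1
  'ran' -> 5
  'the' -> 1

Encoded: [4, 6, 0, 3, 1, 5, 1]


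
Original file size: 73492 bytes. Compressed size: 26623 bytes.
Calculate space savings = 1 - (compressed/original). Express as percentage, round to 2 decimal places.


ratio = compressed/original = 26623/73492 = 0.362257
savings = 1 - ratio = 1 - 0.362257 = 0.637743
as a percentage: 0.637743 * 100 = 63.77%

Space savings = 1 - 26623/73492 = 63.77%


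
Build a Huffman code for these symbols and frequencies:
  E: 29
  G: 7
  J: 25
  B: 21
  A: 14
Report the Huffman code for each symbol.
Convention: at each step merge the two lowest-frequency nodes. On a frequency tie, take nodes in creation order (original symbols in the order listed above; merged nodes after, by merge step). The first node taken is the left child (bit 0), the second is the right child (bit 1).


Huffman tree construction:
Step 1: Merge G(7) + A(14) = 21
Step 2: Merge B(21) + (G+A)(21) = 42
Step 3: Merge J(25) + E(29) = 54
Step 4: Merge (B+(G+A))(42) + (J+E)(54) = 96
Read each symbol's code off the tree from the root (left child = 0, right child = 1).

Codes:
  E: 11 (length 2)
  G: 010 (length 3)
  J: 10 (length 2)
  B: 00 (length 2)
  A: 011 (length 3)
Average code length: 213/96 = 2.2188 bits/symbol


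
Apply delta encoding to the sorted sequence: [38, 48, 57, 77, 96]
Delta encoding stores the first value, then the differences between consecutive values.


First value: 38
Deltas:
  48 - 38 = 10
  57 - 48 = 9
  77 - 57 = 20
  96 - 77 = 19


Delta encoded: [38, 10, 9, 20, 19]


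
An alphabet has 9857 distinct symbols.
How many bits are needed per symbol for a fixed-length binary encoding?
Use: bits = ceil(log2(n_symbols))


log2(9857) = 13.2669
Bracket: 2^13 = 8192 < 9857 <= 2^14 = 16384
So ceil(log2(9857)) = 14

bits = ceil(log2(9857)) = ceil(13.2669) = 14 bits


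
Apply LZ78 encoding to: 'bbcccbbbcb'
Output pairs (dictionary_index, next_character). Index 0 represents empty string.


LZ78 encoding steps:
Dictionary: {0: ''}
Step 1: w='' (idx 0), next='b' -> output (0, 'b'), add 'b' as idx 1
Step 2: w='b' (idx 1), next='c' -> output (1, 'c'), add 'bc' as idx 2
Step 3: w='' (idx 0), next='c' -> output (0, 'c'), add 'c' as idx 3
Step 4: w='c' (idx 3), next='b' -> output (3, 'b'), add 'cb' as idx 4
Step 5: w='b' (idx 1), next='b' -> output (1, 'b'), add 'bb' as idx 5
Step 6: w='cb' (idx 4), end of input -> output (4, '')


Encoded: [(0, 'b'), (1, 'c'), (0, 'c'), (3, 'b'), (1, 'b'), (4, '')]


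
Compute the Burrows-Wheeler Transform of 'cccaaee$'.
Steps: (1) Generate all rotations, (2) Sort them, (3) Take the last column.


Rotations (sorted):
  0: $cccaaee -> last char: e
  1: aaee$ccc -> last char: c
  2: aee$ccca -> last char: a
  3: caaee$cc -> last char: c
  4: ccaaee$c -> last char: c
  5: cccaaee$ -> last char: $
  6: e$cccaae -> last char: e
  7: ee$cccaa -> last char: a


BWT = ecacc$ea


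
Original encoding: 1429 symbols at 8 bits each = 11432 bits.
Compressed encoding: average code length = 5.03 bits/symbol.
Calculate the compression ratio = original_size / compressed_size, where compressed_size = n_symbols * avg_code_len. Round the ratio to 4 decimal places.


original_size = n_symbols * orig_bits = 1429 * 8 = 11432 bits
compressed_size = n_symbols * avg_code_len = 1429 * 5.03 = 7187.87 bits
ratio = original_size / compressed_size = 11432 / 7187.87 = 1.5905

Compression ratio = 1.5905


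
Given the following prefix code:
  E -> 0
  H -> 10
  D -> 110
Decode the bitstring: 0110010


Decoding step by step:
Bits 0 -> E
Bits 110 -> D
Bits 0 -> E
Bits 10 -> H


Decoded message: EDEH


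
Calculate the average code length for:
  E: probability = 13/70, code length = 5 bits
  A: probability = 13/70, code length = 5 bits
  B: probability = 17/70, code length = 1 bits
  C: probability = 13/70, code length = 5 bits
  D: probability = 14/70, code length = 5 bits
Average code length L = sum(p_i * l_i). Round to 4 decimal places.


Weighted contributions p_i * l_i:
  E: (13/70) * 5 = 65/70
  A: (13/70) * 5 = 65/70
  B: (17/70) * 1 = 17/70
  C: (13/70) * 5 = 65/70
  D: (14/70) * 5 = 70/70
Sum = (65 + 65 + 17 + 65 + 70)/70 = 282/70

L = 282/70 = 4.0286 bits/symbol


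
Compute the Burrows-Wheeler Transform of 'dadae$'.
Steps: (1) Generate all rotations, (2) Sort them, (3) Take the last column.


Rotations (sorted):
  0: $dadae -> last char: e
  1: adae$d -> last char: d
  2: ae$dad -> last char: d
  3: dadae$ -> last char: $
  4: dae$da -> last char: a
  5: e$dada -> last char: a


BWT = edd$aa


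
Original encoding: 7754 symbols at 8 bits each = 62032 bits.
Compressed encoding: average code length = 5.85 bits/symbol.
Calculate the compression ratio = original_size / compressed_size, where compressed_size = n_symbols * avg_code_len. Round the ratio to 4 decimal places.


original_size = n_symbols * orig_bits = 7754 * 8 = 62032 bits
compressed_size = n_symbols * avg_code_len = 7754 * 5.85 = 45360.9 bits
ratio = original_size / compressed_size = 62032 / 45360.9 = 1.3675

Compression ratio = 1.3675


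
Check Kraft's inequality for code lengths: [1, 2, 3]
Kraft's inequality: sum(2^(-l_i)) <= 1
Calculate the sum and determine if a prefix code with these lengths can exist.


Sum = 2^(-1) + 2^(-2) + 2^(-3)
    = 0.5 + 0.25 + 0.125
    = 7/8 = 0.875
Since 0.875 <= 1, Kraft's inequality IS satisfied.
A prefix code with these lengths CAN exist.

Kraft sum = 0.875. Satisfied.


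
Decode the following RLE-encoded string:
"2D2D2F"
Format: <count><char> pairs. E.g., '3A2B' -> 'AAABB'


Expanding each <count><char> pair:
  2D -> 'DD'
  2D -> 'DD'
  2F -> 'FF'

Decoded = DDDDFF


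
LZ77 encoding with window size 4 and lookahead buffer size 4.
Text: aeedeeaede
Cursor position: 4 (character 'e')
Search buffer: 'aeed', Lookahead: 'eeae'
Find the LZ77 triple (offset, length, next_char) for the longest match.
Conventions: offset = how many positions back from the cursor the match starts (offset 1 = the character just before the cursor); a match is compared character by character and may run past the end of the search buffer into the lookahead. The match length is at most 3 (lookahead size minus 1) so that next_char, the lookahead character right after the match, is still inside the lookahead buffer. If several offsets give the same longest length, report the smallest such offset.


Try each offset into the search buffer:
  offset=1 (pos 3, char 'd'): match length 0
  offset=2 (pos 2, char 'e'): match length 1
  offset=3 (pos 1, char 'e'): match length 2
  offset=4 (pos 0, char 'a'): match length 0
Longest match has length 2 at offset 3.
next_char = character at position 4 + 2 = 6 -> 'a'

Best match: offset=3, length=2 (matching 'ee' starting at position 1)
LZ77 triple: (3, 2, 'a')


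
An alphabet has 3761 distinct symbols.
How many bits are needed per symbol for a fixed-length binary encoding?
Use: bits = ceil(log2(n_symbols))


log2(3761) = 11.8769
Bracket: 2^11 = 2048 < 3761 <= 2^12 = 4096
So ceil(log2(3761)) = 12

bits = ceil(log2(3761)) = ceil(11.8769) = 12 bits


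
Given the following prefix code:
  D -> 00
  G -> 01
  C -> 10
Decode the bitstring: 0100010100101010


Decoding step by step:
Bits 01 -> G
Bits 00 -> D
Bits 01 -> G
Bits 01 -> G
Bits 00 -> D
Bits 10 -> C
Bits 10 -> C
Bits 10 -> C


Decoded message: GDGGDCCC


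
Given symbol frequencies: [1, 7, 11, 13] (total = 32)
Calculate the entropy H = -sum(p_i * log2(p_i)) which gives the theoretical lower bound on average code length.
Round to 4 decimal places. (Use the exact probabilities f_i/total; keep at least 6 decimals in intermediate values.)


Per-symbol terms -p_i * log2(p_i) with p_i = f_i/32:
  p = 1/32 = 0.031250: log2(p) = -5.000000, -p*log2(p) = 0.156250
  p = 7/32 = 0.218750: log2(p) = -2.192645, -p*log2(p) = 0.479641
  p = 11/32 = 0.343750: log2(p) = -1.540568, -p*log2(p) = 0.529570
  p = 13/32 = 0.406250: log2(p) = -1.299560, -p*log2(p) = 0.527946
H = 0.156250 + 0.479641 + 0.529570 + 0.527946 = 1.693407

H = 1.6934 bits/symbol


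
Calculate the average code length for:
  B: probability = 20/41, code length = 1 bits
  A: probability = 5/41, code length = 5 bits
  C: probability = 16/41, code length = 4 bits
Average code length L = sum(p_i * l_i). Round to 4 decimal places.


Weighted contributions p_i * l_i:
  B: (20/41) * 1 = 20/41
  A: (5/41) * 5 = 25/41
  C: (16/41) * 4 = 64/41
Sum = (20 + 25 + 64)/41 = 109/41

L = 109/41 = 2.6585 bits/symbol


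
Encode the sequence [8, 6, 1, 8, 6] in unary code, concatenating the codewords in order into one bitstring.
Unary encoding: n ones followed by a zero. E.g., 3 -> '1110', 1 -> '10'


Encode each number as n ones followed by a terminating 0:
  8 -> 111111110 (9 bits)
  6 -> 1111110 (7 bits)
  1 -> 10 (2 bits)
  8 -> 111111110 (9 bits)
  6 -> 1111110 (7 bits)
Total length = 9 + 7 + 2 + 9 + 7 = 34 bits.

Unary([8, 6, 1, 8, 6]) = 1111111101111110101111111101111110 (34 bits)
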